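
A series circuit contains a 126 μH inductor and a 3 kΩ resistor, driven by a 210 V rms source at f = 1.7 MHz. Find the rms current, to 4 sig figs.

ω = 2πf = 1.068e+07 rad/s
X_L = ωL = 1346 Ω
Z = 3000 + j1346 Ω
|Z| = √(3000² + 1346²) = 3288 Ω
I = V/|Z| = 210/3288 = 63.87 mA

63.87 mA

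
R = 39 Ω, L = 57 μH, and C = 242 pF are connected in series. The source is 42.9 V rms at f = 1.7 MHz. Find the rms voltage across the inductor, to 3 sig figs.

116 V

ω = 2πf = 1.068e+07 rad/s
X_L = ωL = 609 Ω
X_C = 1/(ωC) = 387 Ω
Net reactance X = X_L − X_C = 222 Ω
Z = 39.0 + j222 Ω
|Z| = √(39.0² + 222²) = 225 Ω
I = V/|Z| = 190 mA
V_L = I·|Z_L| = 0.190 × 609 = 116 V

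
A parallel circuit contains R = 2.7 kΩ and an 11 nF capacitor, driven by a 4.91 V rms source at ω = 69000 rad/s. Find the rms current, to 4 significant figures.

X_C = 1/(ωC) = 1318 Ω
Parallel: admittances add. Y = 1/R + jωC
Y = (0.0003704 + j0.0007590) S
|Y| = 0.0008445 S → |Z| = 1/|Y| = 1184 Ω, ∠Z = −∠Y = -63.99°
I = V/|Z| = 4.91/1184 = 4.147 mA

4.147 mA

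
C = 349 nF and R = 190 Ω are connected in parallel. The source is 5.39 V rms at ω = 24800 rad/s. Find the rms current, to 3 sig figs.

54.6 mA

X_C = 1/(ωC) = 116 Ω
Parallel: admittances add. Y = 1/R + jωC
Y = (0.00526 + j0.00866) S
|Y| = 0.0101 S → |Z| = 1/|Y| = 98.7 Ω, ∠Z = −∠Y = -58.7°
I = V/|Z| = 5.39/98.7 = 54.6 mA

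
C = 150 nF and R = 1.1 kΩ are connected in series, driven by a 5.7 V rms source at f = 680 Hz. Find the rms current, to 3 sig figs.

2.99 mA

ω = 2πf = 4273 rad/s
X_C = 1/(ωC) = 1560 Ω
Z = 1100 − j1560 Ω
|Z| = √(1100² + 1560²) = 1910 Ω
I = V/|Z| = 5.7/1910 = 2.99 mA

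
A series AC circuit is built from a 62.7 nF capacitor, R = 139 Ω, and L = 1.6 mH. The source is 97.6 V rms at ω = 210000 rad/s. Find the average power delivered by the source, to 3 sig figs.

15.2 W

X_L = ωL = 336 Ω
X_C = 1/(ωC) = 75.9 Ω
Net reactance X = X_L − X_C = 260 Ω
Z = 139 + j260 Ω
|Z| = √(139² + 260²) = 295 Ω
∠Z = arctan(260/139) = 61.9°
I = V/|Z| = 331 mA
P = VI cos φ = 97.6 × 0.331 × cos(61.9°) = 15.2 W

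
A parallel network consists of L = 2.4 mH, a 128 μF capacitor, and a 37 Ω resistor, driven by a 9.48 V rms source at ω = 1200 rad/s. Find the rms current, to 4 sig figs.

X_L = ωL = 2.880 Ω
X_C = 1/(ωC) = 6.510 Ω
Parallel: admittances add. Y = 1/R + 1/(jωL) + jωC
Y = (0.02703 − j0.1936) S
|Y| = 0.1955 S → |Z| = 1/|Y| = 5.115 Ω, ∠Z = −∠Y = 82.05°
I = V/|Z| = 9.48/5.115 = 1.853 A

1.853 A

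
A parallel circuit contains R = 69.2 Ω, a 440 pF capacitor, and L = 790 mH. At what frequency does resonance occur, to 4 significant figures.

ω₀ = 1/√(LC) = 1/√(0.79 × 4.4e-10) = 53640 rad/s
f₀ = ω₀/(2π) = 8.537 kHz

8.537 kHz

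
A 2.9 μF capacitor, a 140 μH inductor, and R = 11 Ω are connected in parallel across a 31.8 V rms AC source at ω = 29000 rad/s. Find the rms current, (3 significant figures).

X_L = ωL = 4.06 Ω
X_C = 1/(ωC) = 11.9 Ω
Parallel: admittances add. Y = 1/R + 1/(jωL) + jωC
Y = (0.0909 − j0.162) S
|Y| = 0.186 S → |Z| = 1/|Y| = 5.38 Ω, ∠Z = −∠Y = 60.7°
I = V/|Z| = 31.8/5.38 = 5.91 A

5.91 A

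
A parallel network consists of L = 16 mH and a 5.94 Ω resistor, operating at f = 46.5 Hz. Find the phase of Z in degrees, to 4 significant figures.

ω = 2πf = 292.2 rad/s
X_L = ωL = 4.675 Ω
Parallel: admittances add. Y = 1/R + 1/(jωL)
Y = (0.1684 − j0.2139) S
|Y| = 0.2722 S → |Z| = 1/|Y| = 3.674 Ω, ∠Z = −∠Y = 51.80°

51.80°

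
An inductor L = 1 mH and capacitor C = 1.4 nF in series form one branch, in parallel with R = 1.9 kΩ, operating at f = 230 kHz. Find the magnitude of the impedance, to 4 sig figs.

ω = 2πf = 1.445e+06 rad/s
X_L = ωL = 1445 Ω
X_C = 1/(ωC) = 494.3 Ω
Branch 1: Z₁ = R = 1900 Ω
Branch 2 (series LC): Z₂ = j(X_L − X_C) = j950.9 Ω
Parallel: Z = Z₁Z₂/(Z₁+Z₂), |Z| = 850.3 Ω, ∠Z = 63.41°

850.3 Ω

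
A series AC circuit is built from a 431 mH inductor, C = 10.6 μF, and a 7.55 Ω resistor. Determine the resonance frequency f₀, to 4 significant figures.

74.46 Hz

ω₀ = 1/√(LC) = 1/√(0.431 × 1.06e-05) = 467.9 rad/s
f₀ = ω₀/(2π) = 74.46 Hz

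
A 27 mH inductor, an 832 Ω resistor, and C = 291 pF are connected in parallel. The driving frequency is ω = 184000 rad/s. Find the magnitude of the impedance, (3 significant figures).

826 Ω

X_L = ωL = 4970 Ω
X_C = 1/(ωC) = 18700 Ω
Parallel: admittances add. Y = 1/R + 1/(jωL) + jωC
Y = (0.00120 − j0.000148) S
|Y| = 0.00121 S → |Z| = 1/|Y| = 826 Ω, ∠Z = −∠Y = 7.01°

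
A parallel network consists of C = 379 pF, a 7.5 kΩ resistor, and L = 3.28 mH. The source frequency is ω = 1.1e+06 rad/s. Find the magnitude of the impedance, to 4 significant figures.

X_L = ωL = 3608 Ω
X_C = 1/(ωC) = 2399 Ω
Parallel: admittances add. Y = 1/R + 1/(jωL) + jωC
Y = (0.0001333 + j0.0001397) S
|Y| = 0.0001931 S → |Z| = 1/|Y| = 5177 Ω, ∠Z = −∠Y = -46.34°

5177 Ω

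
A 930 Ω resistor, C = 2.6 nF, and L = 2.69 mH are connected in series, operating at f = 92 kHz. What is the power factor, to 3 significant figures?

ω = 2πf = 578100 rad/s
X_L = ωL = 1550 Ω
X_C = 1/(ωC) = 665 Ω
Net reactance X = X_L − X_C = 890 Ω
Z = 930 + j890 Ω
|Z| = √(930² + 890²) = 1290 Ω
∠Z = arctan(890/930) = 43.7°
cos φ = cos(43.7°) = 0.723

0.723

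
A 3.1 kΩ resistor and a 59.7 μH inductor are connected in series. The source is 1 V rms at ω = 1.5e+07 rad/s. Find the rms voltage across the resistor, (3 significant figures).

0.961 V

X_L = ωL = 896 Ω
Z = 3100 + j896 Ω
|Z| = √(3100² + 896²) = 3230 Ω
I = V/|Z| = 310 μA
V_R = I·|Z_R| = 0.000310 × 3100 = 0.961 V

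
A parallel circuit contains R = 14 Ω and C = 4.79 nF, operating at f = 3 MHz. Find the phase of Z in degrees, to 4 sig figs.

-51.65°

ω = 2πf = 1.885e+07 rad/s
X_C = 1/(ωC) = 11.08 Ω
Parallel: admittances add. Y = 1/R + jωC
Y = (0.07143 + j0.09029) S
|Y| = 0.1151 S → |Z| = 1/|Y| = 8.686 Ω, ∠Z = −∠Y = -51.65°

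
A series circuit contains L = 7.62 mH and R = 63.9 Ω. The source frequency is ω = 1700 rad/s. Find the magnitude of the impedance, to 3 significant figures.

65.2 Ω

X_L = ωL = 13.0 Ω
Z = 63.9 + j13.0 Ω
|Z| = √(63.9² + 13.0²) = 65.2 Ω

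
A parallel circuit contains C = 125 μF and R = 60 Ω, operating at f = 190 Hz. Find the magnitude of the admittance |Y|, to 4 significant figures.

ω = 2πf = 1194 rad/s
X_C = 1/(ωC) = 6.701 Ω
Parallel: admittances add. Y = 1/R + jωC
Y = (0.01667 + j0.1492) S
|Y| = 0.1502 S → |Z| = 1/|Y| = 6.660 Ω, ∠Z = −∠Y = -83.63°

150.2 mS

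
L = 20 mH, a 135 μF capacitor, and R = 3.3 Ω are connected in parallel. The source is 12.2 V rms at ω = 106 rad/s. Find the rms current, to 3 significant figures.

6.69 A

X_L = ωL = 2.12 Ω
X_C = 1/(ωC) = 69.9 Ω
Parallel: admittances add. Y = 1/R + 1/(jωL) + jωC
Y = (0.303 − j0.457) S
|Y| = 0.549 S → |Z| = 1/|Y| = 1.82 Ω, ∠Z = −∠Y = 56.5°
I = V/|Z| = 12.2/1.82 = 6.69 A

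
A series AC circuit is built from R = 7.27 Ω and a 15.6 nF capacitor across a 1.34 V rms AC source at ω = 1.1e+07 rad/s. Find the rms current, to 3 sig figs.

X_C = 1/(ωC) = 5.83 Ω
Z = 7.27 − j5.83 Ω
|Z| = √(7.27² + 5.83²) = 9.32 Ω
I = V/|Z| = 1.34/9.32 = 144 mA

144 mA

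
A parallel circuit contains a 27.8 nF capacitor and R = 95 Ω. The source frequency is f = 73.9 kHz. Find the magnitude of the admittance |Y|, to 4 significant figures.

ω = 2πf = 464300 rad/s
X_C = 1/(ωC) = 77.47 Ω
Parallel: admittances add. Y = 1/R + jωC
Y = (0.01053 + j0.01291) S
|Y| = 0.01666 S → |Z| = 1/|Y| = 60.04 Ω, ∠Z = −∠Y = -50.80°

16.66 mS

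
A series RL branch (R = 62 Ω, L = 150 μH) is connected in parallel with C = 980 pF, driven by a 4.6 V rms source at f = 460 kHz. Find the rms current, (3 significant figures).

3.02 mA

ω = 2πf = 2.89e+06 rad/s
X_L = ωL = 434 Ω
X_C = 1/(ωC) = 353 Ω
Branch 1 (R+jX_L): Z₁ = 62.0 + j434 Ω, |Z₁| = 438 Ω
Branch 2 (−jX_C): Z₂ = −j353 Ω
Parallel: Z = Z₁Z₂/(Z₁+Z₂), |Z| = 1520 Ω, ∠Z = -60.5°
I = V/|Z| = 4.6/1520 = 3.02 mA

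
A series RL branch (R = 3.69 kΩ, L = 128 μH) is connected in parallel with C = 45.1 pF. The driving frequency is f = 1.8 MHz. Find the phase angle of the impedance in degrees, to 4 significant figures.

ω = 2πf = 1.131e+07 rad/s
X_L = ωL = 1448 Ω
X_C = 1/(ωC) = 1961 Ω
Branch 1 (R+jX_L): Z₁ = 3690 + j1448 Ω, |Z₁| = 3964 Ω
Branch 2 (−jX_C): Z₂ = −j1961 Ω
Parallel: Z = Z₁Z₂/(Z₁+Z₂), |Z| = 2086 Ω, ∠Z = -60.67°

-60.67°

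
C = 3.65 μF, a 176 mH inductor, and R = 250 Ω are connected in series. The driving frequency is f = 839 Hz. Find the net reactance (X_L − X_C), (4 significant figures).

875.8 Ω

ω = 2πf = 5272 rad/s
X_L = ωL = 927.8 Ω
X_C = 1/(ωC) = 51.97 Ω
X = 927.8 − 51.97 = 875.8 Ω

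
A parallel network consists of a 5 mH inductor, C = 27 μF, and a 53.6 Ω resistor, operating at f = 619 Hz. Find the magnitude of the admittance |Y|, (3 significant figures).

56.7 mS

ω = 2πf = 3889 rad/s
X_L = ωL = 19.4 Ω
X_C = 1/(ωC) = 9.52 Ω
Parallel: admittances add. Y = 1/R + 1/(jωL) + jωC
Y = (0.0187 + j0.0536) S
|Y| = 0.0567 S → |Z| = 1/|Y| = 17.6 Ω, ∠Z = −∠Y = -70.8°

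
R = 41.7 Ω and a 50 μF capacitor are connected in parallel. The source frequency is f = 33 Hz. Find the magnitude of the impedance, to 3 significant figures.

ω = 2πf = 207.3 rad/s
X_C = 1/(ωC) = 96.5 Ω
Parallel: admittances add. Y = 1/R + jωC
Y = (0.0240 + j0.0104) S
|Y| = 0.0261 S → |Z| = 1/|Y| = 38.3 Ω, ∠Z = −∠Y = -23.4°

38.3 Ω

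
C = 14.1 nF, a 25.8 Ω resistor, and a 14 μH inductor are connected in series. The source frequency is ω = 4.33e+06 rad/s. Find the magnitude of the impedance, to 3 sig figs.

X_L = ωL = 60.6 Ω
X_C = 1/(ωC) = 16.4 Ω
Net reactance X = X_L − X_C = 44.2 Ω
Z = 25.8 + j44.2 Ω
|Z| = √(25.8² + 44.2²) = 51.2 Ω

51.2 Ω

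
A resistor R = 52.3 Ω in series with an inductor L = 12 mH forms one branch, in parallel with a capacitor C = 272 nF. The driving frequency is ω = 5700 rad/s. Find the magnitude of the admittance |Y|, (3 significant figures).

10.4 mS

X_L = ωL = 68.4 Ω
X_C = 1/(ωC) = 645 Ω
Branch 1 (R+jX_L): Z₁ = 52.3 + j68.4 Ω, |Z₁| = 86.1 Ω
Branch 2 (−jX_C): Z₂ = −j645 Ω
Parallel: Z = Z₁Z₂/(Z₁+Z₂), |Z| = 95.9 Ω, ∠Z = 47.4°
|Y| = 1/|Z| = 10.4 mS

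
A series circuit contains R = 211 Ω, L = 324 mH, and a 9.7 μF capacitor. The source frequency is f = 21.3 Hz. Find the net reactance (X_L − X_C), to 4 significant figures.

ω = 2πf = 133.8 rad/s
X_L = ωL = 43.36 Ω
X_C = 1/(ωC) = 770.3 Ω
X = 43.36 − 770.3 = -727.0 Ω

-727.0 Ω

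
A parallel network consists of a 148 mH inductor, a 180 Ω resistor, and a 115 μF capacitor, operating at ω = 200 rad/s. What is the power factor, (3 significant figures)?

0.458

X_L = ωL = 29.6 Ω
X_C = 1/(ωC) = 43.5 Ω
Parallel: admittances add. Y = 1/R + 1/(jωL) + jωC
Y = (0.00556 − j0.0108) S
|Y| = 0.0121 S → |Z| = 1/|Y| = 82.4 Ω, ∠Z = −∠Y = 62.7°
cos φ = cos(62.7°) = 0.458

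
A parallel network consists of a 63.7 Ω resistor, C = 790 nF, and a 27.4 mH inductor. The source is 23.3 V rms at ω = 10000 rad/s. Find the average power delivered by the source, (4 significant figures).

X_L = ωL = 274.0 Ω
X_C = 1/(ωC) = 126.6 Ω
Parallel: admittances add. Y = 1/R + 1/(jωL) + jωC
Y = (0.01570 + j0.004250) S
|Y| = 0.01626 S → |Z| = 1/|Y| = 61.49 Ω, ∠Z = −∠Y = -15.15°
I = V/|Z| = 378.9 mA
P = VI cos φ = 23.3 × 0.3789 × cos(-15.15°) = 8.523 W

8.523 W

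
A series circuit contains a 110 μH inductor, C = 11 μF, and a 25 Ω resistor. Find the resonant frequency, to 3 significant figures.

ω₀ = 1/√(LC) = 1/√(0.00011 × 1.1e-05) = 28750 rad/s
f₀ = ω₀/(2π) = 4.58 kHz

4.58 kHz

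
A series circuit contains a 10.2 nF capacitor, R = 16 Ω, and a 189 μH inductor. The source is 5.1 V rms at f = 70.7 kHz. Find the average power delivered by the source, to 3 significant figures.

22.0 mW

ω = 2πf = 444200 rad/s
X_L = ωL = 84.0 Ω
X_C = 1/(ωC) = 221 Ω
Net reactance X = X_L − X_C = -137 Ω
Z = 16.0 − j137 Ω
|Z| = √(16.0² + 137²) = 138 Ω
∠Z = arctan(-137/16.0) = -83.3°
I = V/|Z| = 37.0 mA
P = VI cos φ = 5.1 × 0.0370 × cos(-83.3°) = 22.0 mW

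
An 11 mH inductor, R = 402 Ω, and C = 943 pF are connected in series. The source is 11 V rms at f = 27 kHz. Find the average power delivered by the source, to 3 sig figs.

ω = 2πf = 169600 rad/s
X_L = ωL = 1870 Ω
X_C = 1/(ωC) = 6250 Ω
Net reactance X = X_L − X_C = -4380 Ω
Z = 402 − j4380 Ω
|Z| = √(402² + 4380²) = 4400 Ω
∠Z = arctan(-4380/402) = -84.8°
I = V/|Z| = 2.50 mA
P = VI cos φ = 11 × 0.00250 × cos(-84.8°) = 2.51 mW

2.51 mW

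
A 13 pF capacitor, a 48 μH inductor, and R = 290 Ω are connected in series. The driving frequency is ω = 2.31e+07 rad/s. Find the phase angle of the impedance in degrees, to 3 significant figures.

X_L = ωL = 1110 Ω
X_C = 1/(ωC) = 3330 Ω
Net reactance X = X_L − X_C = -2220 Ω
Z = 290 − j2220 Ω
|Z| = √(290² + 2220²) = 2240 Ω
∠Z = arctan(-2220/290) = -82.6°

-82.6°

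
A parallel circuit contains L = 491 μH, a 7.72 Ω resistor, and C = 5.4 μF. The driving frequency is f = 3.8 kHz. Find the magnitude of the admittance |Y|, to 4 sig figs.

136.7 mS

ω = 2πf = 23880 rad/s
X_L = ωL = 11.72 Ω
X_C = 1/(ωC) = 7.756 Ω
Parallel: admittances add. Y = 1/R + 1/(jωL) + jωC
Y = (0.1295 + j0.04363) S
|Y| = 0.1367 S → |Z| = 1/|Y| = 7.316 Ω, ∠Z = −∠Y = -18.61°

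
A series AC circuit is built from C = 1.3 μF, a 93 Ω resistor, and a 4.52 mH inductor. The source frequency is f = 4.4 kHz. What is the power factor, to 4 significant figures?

ω = 2πf = 27650 rad/s
X_L = ωL = 125.0 Ω
X_C = 1/(ωC) = 27.82 Ω
Net reactance X = X_L − X_C = 97.14 Ω
Z = 93.00 + j97.14 Ω
|Z| = √(93.00² + 97.14²) = 134.5 Ω
∠Z = arctan(97.14/93.00) = 46.25°
cos φ = cos(46.25°) = 0.6916

0.6916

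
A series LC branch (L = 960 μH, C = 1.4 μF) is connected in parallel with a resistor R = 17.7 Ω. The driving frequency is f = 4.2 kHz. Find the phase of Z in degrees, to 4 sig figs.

ω = 2πf = 26390 rad/s
X_L = ωL = 25.33 Ω
X_C = 1/(ωC) = 27.07 Ω
Branch 1: Z₁ = R = 17.70 Ω
Branch 2 (series LC): Z₂ = j(X_L − X_C) = −j1.733 Ω
Parallel: Z = Z₁Z₂/(Z₁+Z₂), |Z| = 1.725 Ω, ∠Z = -84.41°

-84.41°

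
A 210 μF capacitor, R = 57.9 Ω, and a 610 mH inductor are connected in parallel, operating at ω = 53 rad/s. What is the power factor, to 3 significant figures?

0.657

X_L = ωL = 32.3 Ω
X_C = 1/(ωC) = 89.8 Ω
Parallel: admittances add. Y = 1/R + 1/(jωL) + jωC
Y = (0.0173 − j0.0198) S
|Y| = 0.0263 S → |Z| = 1/|Y| = 38.1 Ω, ∠Z = −∠Y = 48.9°
cos φ = cos(48.9°) = 0.657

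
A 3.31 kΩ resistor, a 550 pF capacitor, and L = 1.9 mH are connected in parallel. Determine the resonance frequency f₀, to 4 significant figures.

155.7 kHz

ω₀ = 1/√(LC) = 1/√(0.0019 × 5.5e-10) = 978200 rad/s
f₀ = ω₀/(2π) = 155.7 kHz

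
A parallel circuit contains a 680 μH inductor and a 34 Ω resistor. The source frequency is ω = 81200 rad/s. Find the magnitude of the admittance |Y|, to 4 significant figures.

34.54 mS

X_L = ωL = 55.22 Ω
Parallel: admittances add. Y = 1/R + 1/(jωL)
Y = (0.02941 − j0.01811) S
|Y| = 0.03454 S → |Z| = 1/|Y| = 28.95 Ω, ∠Z = −∠Y = 31.62°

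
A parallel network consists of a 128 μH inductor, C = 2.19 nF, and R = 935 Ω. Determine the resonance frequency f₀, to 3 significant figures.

301 kHz

ω₀ = 1/√(LC) = 1/√(0.000128 × 2.19e-09) = 1.889e+06 rad/s
f₀ = ω₀/(2π) = 301 kHz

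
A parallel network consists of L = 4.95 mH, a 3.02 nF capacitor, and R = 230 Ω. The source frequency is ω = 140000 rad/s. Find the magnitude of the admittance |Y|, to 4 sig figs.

X_L = ωL = 693.0 Ω
X_C = 1/(ωC) = 2365 Ω
Parallel: admittances add. Y = 1/R + 1/(jωL) + jωC
Y = (0.004348 − j0.001020) S
|Y| = 0.004466 S → |Z| = 1/|Y| = 223.9 Ω, ∠Z = −∠Y = 13.21°

4.466 mS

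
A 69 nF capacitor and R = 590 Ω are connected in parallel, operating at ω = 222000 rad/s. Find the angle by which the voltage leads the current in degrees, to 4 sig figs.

X_C = 1/(ωC) = 65.28 Ω
Parallel: admittances add. Y = 1/R + jωC
Y = (0.001695 + j0.01532) S
|Y| = 0.01541 S → |Z| = 1/|Y| = 64.89 Ω, ∠Z = −∠Y = -83.69°

-83.69°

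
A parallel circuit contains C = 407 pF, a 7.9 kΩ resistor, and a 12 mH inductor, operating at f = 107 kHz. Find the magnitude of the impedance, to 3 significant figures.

ω = 2πf = 672300 rad/s
X_L = ωL = 8070 Ω
X_C = 1/(ωC) = 3650 Ω
Parallel: admittances add. Y = 1/R + 1/(jωL) + jωC
Y = (0.000127 + j0.000150) S
|Y| = 0.000196 S → |Z| = 1/|Y| = 5100 Ω, ∠Z = −∠Y = -49.8°

5100 Ω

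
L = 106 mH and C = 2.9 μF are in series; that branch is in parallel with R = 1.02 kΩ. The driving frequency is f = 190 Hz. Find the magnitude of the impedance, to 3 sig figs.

ω = 2πf = 1194 rad/s
X_L = ωL = 127 Ω
X_C = 1/(ωC) = 289 Ω
Branch 1: Z₁ = R = 1020 Ω
Branch 2 (series LC): Z₂ = j(X_L − X_C) = −j162 Ω
Parallel: Z = Z₁Z₂/(Z₁+Z₂), |Z| = 160 Ω, ∠Z = -81.0°

160 Ω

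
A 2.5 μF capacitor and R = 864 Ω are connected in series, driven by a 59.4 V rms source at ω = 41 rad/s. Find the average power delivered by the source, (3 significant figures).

X_C = 1/(ωC) = 9760 Ω
Z = 864 − j9760 Ω
|Z| = √(864² + 9760²) = 9790 Ω
∠Z = arctan(-9760/864) = -84.9°
I = V/|Z| = 6.06 mA
P = VI cos φ = 59.4 × 0.00606 × cos(-84.9°) = 31.8 mW

31.8 mW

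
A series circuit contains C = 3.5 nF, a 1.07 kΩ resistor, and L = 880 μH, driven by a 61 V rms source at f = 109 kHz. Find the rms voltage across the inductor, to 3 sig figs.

33.9 V

ω = 2πf = 684900 rad/s
X_L = ωL = 603 Ω
X_C = 1/(ωC) = 417 Ω
Net reactance X = X_L − X_C = 186 Ω
Z = 1070 + j186 Ω
|Z| = √(1070² + 186²) = 1090 Ω
I = V/|Z| = 56.2 mA
V_L = I·|Z_L| = 0.0562 × 603 = 33.9 V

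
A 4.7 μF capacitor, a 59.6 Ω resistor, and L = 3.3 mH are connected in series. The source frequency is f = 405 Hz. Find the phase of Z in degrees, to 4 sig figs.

ω = 2πf = 2545 rad/s
X_L = ωL = 8.397 Ω
X_C = 1/(ωC) = 83.61 Ω
Net reactance X = X_L − X_C = -75.21 Ω
Z = 59.60 − j75.21 Ω
|Z| = √(59.60² + 75.21²) = 95.97 Ω
∠Z = arctan(-75.21/59.60) = -51.61°

-51.61°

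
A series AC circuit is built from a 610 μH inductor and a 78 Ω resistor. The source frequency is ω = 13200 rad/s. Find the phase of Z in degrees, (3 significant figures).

5.89°

X_L = ωL = 8.05 Ω
Z = 78.0 + j8.05 Ω
|Z| = √(78.0² + 8.05²) = 78.4 Ω
∠Z = arctan(8.05/78.0) = 5.89°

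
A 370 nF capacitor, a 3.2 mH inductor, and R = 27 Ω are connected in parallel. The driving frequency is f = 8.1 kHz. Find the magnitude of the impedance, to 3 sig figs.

ω = 2πf = 50890 rad/s
X_L = ωL = 163 Ω
X_C = 1/(ωC) = 53.1 Ω
Parallel: admittances add. Y = 1/R + 1/(jωL) + jωC
Y = (0.0370 + j0.0127) S
|Y| = 0.0392 S → |Z| = 1/|Y| = 25.5 Ω, ∠Z = −∠Y = -18.9°

25.5 Ω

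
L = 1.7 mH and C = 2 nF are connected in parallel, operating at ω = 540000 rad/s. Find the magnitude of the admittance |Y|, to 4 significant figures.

X_L = ωL = 918.0 Ω
X_C = 1/(ωC) = 925.9 Ω
Parallel: admittances add. Y = 1/(jωL) + jωC
Y = (0 − j9.325e-06) S
|Y| = 9.325e-06 S → |Z| = 1/|Y| = 107200 Ω, ∠Z = −∠Y = 90.00°

9.325 μS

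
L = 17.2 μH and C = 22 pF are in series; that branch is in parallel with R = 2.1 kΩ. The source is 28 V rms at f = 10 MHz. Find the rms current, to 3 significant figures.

ω = 2πf = 6.283e+07 rad/s
X_L = ωL = 1080 Ω
X_C = 1/(ωC) = 723 Ω
Branch 1: Z₁ = R = 2100 Ω
Branch 2 (series LC): Z₂ = j(X_L − X_C) = j357 Ω
Parallel: Z = Z₁Z₂/(Z₁+Z₂), |Z| = 352 Ω, ∠Z = 80.3°
I = V/|Z| = 28/352 = 79.5 mA

79.5 mA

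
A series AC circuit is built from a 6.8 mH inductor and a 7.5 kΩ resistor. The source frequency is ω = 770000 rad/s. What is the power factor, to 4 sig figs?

X_L = ωL = 5236 Ω
Z = 7500 + j5236 Ω
|Z| = √(7500² + 5236²) = 9147 Ω
∠Z = arctan(5236/7500) = 34.92°
cos φ = cos(34.92°) = 0.8200

0.8200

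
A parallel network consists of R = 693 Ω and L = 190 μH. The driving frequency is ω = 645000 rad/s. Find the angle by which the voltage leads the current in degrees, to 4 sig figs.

79.97°

X_L = ωL = 122.6 Ω
Parallel: admittances add. Y = 1/R + 1/(jωL)
Y = (0.001443 − j0.008160) S
|Y| = 0.008287 S → |Z| = 1/|Y| = 120.7 Ω, ∠Z = −∠Y = 79.97°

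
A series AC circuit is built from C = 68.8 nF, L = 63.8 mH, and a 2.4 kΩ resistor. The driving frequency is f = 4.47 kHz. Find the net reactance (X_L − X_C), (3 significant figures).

1270 Ω

ω = 2πf = 28090 rad/s
X_L = ωL = 1790 Ω
X_C = 1/(ωC) = 518 Ω
X = 1790 − 518 = 1270 Ω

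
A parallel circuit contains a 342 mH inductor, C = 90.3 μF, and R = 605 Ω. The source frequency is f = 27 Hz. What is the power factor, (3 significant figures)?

0.653

ω = 2πf = 169.6 rad/s
X_L = ωL = 58.0 Ω
X_C = 1/(ωC) = 65.3 Ω
Parallel: admittances add. Y = 1/R + 1/(jωL) + jωC
Y = (0.00165 − j0.00192) S
|Y| = 0.00253 S → |Z| = 1/|Y| = 395 Ω, ∠Z = −∠Y = 49.2°
cos φ = cos(49.2°) = 0.653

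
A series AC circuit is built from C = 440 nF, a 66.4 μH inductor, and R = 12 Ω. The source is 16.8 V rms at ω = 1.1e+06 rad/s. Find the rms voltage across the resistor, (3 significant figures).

X_L = ωL = 73.0 Ω
X_C = 1/(ωC) = 2.07 Ω
Net reactance X = X_L − X_C = 71.0 Ω
Z = 12.0 + j71.0 Ω
|Z| = √(12.0² + 71.0²) = 72.0 Ω
I = V/|Z| = 233 mA
V_R = I·|Z_R| = 0.233 × 12.0 = 2.80 V

2.80 V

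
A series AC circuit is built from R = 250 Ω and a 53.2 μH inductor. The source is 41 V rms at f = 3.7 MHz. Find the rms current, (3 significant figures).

32.5 mA

ω = 2πf = 2.325e+07 rad/s
X_L = ωL = 1240 Ω
Z = 250 + j1240 Ω
|Z| = √(250² + 1240²) = 1260 Ω
I = V/|Z| = 41/1260 = 32.5 mA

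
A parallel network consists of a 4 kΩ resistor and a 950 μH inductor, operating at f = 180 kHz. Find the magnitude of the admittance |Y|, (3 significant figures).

964 μS

ω = 2πf = 1.131e+06 rad/s
X_L = ωL = 1070 Ω
Parallel: admittances add. Y = 1/R + 1/(jωL)
Y = (0.000250 − j0.000931) S
|Y| = 0.000964 S → |Z| = 1/|Y| = 1040 Ω, ∠Z = −∠Y = 75.0°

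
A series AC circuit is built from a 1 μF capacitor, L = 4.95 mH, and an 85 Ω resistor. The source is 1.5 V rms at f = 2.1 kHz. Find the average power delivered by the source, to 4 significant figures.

ω = 2πf = 13190 rad/s
X_L = ωL = 65.31 Ω
X_C = 1/(ωC) = 75.79 Ω
Net reactance X = X_L − X_C = -10.47 Ω
Z = 85.00 − j10.47 Ω
|Z| = √(85.00² + 10.47²) = 85.64 Ω
∠Z = arctan(-10.47/85.00) = -7.025°
I = V/|Z| = 17.51 mA
P = VI cos φ = 1.5 × 0.01751 × cos(-7.025°) = 26.07 mW

26.07 mW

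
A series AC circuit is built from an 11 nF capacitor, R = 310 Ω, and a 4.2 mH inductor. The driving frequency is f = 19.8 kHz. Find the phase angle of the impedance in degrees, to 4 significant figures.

ω = 2πf = 124400 rad/s
X_L = ωL = 522.5 Ω
X_C = 1/(ωC) = 730.7 Ω
Net reactance X = X_L − X_C = -208.2 Ω
Z = 310.0 − j208.2 Ω
|Z| = √(310.0² + 208.2²) = 373.4 Ω
∠Z = arctan(-208.2/310.0) = -33.89°

-33.89°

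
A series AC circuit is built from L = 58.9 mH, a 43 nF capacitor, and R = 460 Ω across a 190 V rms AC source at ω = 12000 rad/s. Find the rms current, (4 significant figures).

X_L = ωL = 706.8 Ω
X_C = 1/(ωC) = 1938 Ω
Net reactance X = X_L − X_C = -1231 Ω
Z = 460.0 − j1231 Ω
|Z| = √(460.0² + 1231²) = 1314 Ω
I = V/|Z| = 190/1314 = 144.6 mA

144.6 mA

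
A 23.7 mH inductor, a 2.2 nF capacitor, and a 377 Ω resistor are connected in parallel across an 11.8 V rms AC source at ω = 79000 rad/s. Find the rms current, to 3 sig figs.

X_L = ωL = 1870 Ω
X_C = 1/(ωC) = 5750 Ω
Parallel: admittances add. Y = 1/R + 1/(jωL) + jωC
Y = (0.00265 − j0.000360) S
|Y| = 0.00268 S → |Z| = 1/|Y| = 374 Ω, ∠Z = −∠Y = 7.74°
I = V/|Z| = 11.8/374 = 31.6 mA

31.6 mA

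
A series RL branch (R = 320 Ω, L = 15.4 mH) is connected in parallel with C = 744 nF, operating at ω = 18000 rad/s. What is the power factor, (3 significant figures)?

X_L = ωL = 277 Ω
X_C = 1/(ωC) = 74.7 Ω
Branch 1 (R+jX_L): Z₁ = 320 + j277 Ω, |Z₁| = 423 Ω
Branch 2 (−jX_C): Z₂ = −j74.7 Ω
Parallel: Z = Z₁Z₂/(Z₁+Z₂), |Z| = 83.5 Ω, ∠Z = -81.4°
cos φ = cos(-81.4°) = 0.149

0.149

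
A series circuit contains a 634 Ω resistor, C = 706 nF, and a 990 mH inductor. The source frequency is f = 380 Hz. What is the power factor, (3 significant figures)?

0.337

ω = 2πf = 2388 rad/s
X_L = ωL = 2360 Ω
X_C = 1/(ωC) = 593 Ω
Net reactance X = X_L − X_C = 1770 Ω
Z = 634 + j1770 Ω
|Z| = √(634² + 1770²) = 1880 Ω
∠Z = arctan(1770/634) = 70.3°
cos φ = cos(70.3°) = 0.337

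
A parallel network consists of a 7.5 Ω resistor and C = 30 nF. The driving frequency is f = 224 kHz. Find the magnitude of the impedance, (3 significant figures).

ω = 2πf = 1.407e+06 rad/s
X_C = 1/(ωC) = 23.7 Ω
Parallel: admittances add. Y = 1/R + jωC
Y = (0.133 + j0.0422) S
|Y| = 0.140 S → |Z| = 1/|Y| = 7.15 Ω, ∠Z = −∠Y = -17.6°

7.15 Ω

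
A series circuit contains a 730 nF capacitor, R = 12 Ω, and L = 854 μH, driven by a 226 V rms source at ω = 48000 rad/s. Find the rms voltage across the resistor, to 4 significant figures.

X_L = ωL = 40.99 Ω
X_C = 1/(ωC) = 28.54 Ω
Net reactance X = X_L − X_C = 12.45 Ω
Z = 12.00 + j12.45 Ω
|Z| = √(12.00² + 12.45²) = 17.29 Ω
I = V/|Z| = 13.07 A
V_R = I·|Z_R| = 13.07 × 12.00 = 156.8 V

156.8 V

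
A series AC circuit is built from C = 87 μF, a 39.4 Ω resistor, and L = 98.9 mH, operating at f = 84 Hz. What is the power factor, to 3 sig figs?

ω = 2πf = 527.8 rad/s
X_L = ωL = 52.2 Ω
X_C = 1/(ωC) = 21.8 Ω
Net reactance X = X_L − X_C = 30.4 Ω
Z = 39.4 + j30.4 Ω
|Z| = √(39.4² + 30.4²) = 49.8 Ω
∠Z = arctan(30.4/39.4) = 37.7°
cos φ = cos(37.7°) = 0.792

0.792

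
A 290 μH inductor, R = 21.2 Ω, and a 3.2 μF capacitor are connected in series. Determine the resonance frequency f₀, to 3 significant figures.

5.22 kHz

ω₀ = 1/√(LC) = 1/√(0.00029 × 3.2e-06) = 32830 rad/s
f₀ = ω₀/(2π) = 5.22 kHz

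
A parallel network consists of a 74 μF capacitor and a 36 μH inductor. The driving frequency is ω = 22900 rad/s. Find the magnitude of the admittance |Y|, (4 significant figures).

481.6 mS

X_L = ωL = 0.8244 Ω
X_C = 1/(ωC) = 0.5901 Ω
Parallel: admittances add. Y = 1/(jωL) + jωC
Y = (0 + j0.4816) S
|Y| = 0.4816 S → |Z| = 1/|Y| = 2.076 Ω, ∠Z = −∠Y = -90.00°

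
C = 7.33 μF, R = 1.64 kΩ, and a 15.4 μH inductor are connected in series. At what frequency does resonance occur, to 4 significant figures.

ω₀ = 1/√(LC) = 1/√(1.54e-05 × 7.33e-06) = 94120 rad/s
f₀ = ω₀/(2π) = 14.98 kHz

14.98 kHz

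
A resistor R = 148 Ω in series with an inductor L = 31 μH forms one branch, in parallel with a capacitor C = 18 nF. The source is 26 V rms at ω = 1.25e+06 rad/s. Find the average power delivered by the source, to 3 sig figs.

4.27 W

X_L = ωL = 38.8 Ω
X_C = 1/(ωC) = 44.4 Ω
Branch 1 (R+jX_L): Z₁ = 148 + j38.8 Ω, |Z₁| = 153 Ω
Branch 2 (−jX_C): Z₂ = −j44.4 Ω
Parallel: Z = Z₁Z₂/(Z₁+Z₂), |Z| = 45.9 Ω, ∠Z = -73.1°
I = V/|Z| = 566 mA
P = VI cos φ = 26 × 0.566 × cos(-73.1°) = 4.27 W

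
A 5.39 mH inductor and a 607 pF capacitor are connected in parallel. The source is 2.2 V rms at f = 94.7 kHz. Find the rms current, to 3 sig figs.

109 μA

ω = 2πf = 595000 rad/s
X_L = ωL = 3210 Ω
X_C = 1/(ωC) = 2770 Ω
Parallel: admittances add. Y = 1/(jωL) + jωC
Y = (0 + j4.94e-05) S
|Y| = 4.94e-05 S → |Z| = 1/|Y| = 20300 Ω, ∠Z = −∠Y = -90.0°
I = V/|Z| = 2.2/20300 = 109 μA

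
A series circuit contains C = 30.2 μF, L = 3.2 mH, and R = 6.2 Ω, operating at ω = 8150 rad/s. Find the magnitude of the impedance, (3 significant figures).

22.9 Ω

X_L = ωL = 26.1 Ω
X_C = 1/(ωC) = 4.06 Ω
Net reactance X = X_L − X_C = 22.0 Ω
Z = 6.20 + j22.0 Ω
|Z| = √(6.20² + 22.0²) = 22.9 Ω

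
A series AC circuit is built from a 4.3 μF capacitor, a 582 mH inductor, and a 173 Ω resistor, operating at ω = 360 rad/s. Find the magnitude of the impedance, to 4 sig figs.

X_L = ωL = 209.5 Ω
X_C = 1/(ωC) = 646.0 Ω
Net reactance X = X_L − X_C = -436.5 Ω
Z = 173.0 − j436.5 Ω
|Z| = √(173.0² + 436.5²) = 469.5 Ω

469.5 Ω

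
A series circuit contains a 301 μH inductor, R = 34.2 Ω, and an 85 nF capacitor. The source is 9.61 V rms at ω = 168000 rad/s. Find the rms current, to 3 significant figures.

244 mA

X_L = ωL = 50.6 Ω
X_C = 1/(ωC) = 70.0 Ω
Net reactance X = X_L − X_C = -19.5 Ω
Z = 34.2 − j19.5 Ω
|Z| = √(34.2² + 19.5²) = 39.3 Ω
I = V/|Z| = 9.61/39.3 = 244 mA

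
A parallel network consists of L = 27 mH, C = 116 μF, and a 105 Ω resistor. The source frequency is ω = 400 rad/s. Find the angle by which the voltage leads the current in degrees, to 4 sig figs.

X_L = ωL = 10.80 Ω
X_C = 1/(ωC) = 21.55 Ω
Parallel: admittances add. Y = 1/R + 1/(jωL) + jωC
Y = (0.009524 − j0.04619) S
|Y| = 0.04716 S → |Z| = 1/|Y| = 21.20 Ω, ∠Z = −∠Y = 78.35°

78.35°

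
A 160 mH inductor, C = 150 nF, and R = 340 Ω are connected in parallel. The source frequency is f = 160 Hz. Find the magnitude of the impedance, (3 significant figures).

148 Ω

ω = 2πf = 1005 rad/s
X_L = ωL = 161 Ω
X_C = 1/(ωC) = 6630 Ω
Parallel: admittances add. Y = 1/R + 1/(jωL) + jωC
Y = (0.00294 − j0.00607) S
|Y| = 0.00674 S → |Z| = 1/|Y| = 148 Ω, ∠Z = −∠Y = 64.1°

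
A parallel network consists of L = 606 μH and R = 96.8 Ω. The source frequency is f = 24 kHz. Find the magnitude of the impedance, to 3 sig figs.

66.4 Ω

ω = 2πf = 150800 rad/s
X_L = ωL = 91.4 Ω
Parallel: admittances add. Y = 1/R + 1/(jωL)
Y = (0.0103 − j0.0109) S
|Y| = 0.0150 S → |Z| = 1/|Y| = 66.4 Ω, ∠Z = −∠Y = 46.6°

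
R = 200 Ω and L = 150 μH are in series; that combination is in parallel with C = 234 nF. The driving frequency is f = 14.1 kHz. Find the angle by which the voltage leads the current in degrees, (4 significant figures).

ω = 2πf = 88590 rad/s
X_L = ωL = 13.29 Ω
X_C = 1/(ωC) = 48.24 Ω
Branch 1 (R+jX_L): Z₁ = 200.0 + j13.29 Ω, |Z₁| = 200.4 Ω
Branch 2 (−jX_C): Z₂ = −j48.24 Ω
Parallel: Z = Z₁Z₂/(Z₁+Z₂), |Z| = 47.62 Ω, ∠Z = -76.29°

-76.29°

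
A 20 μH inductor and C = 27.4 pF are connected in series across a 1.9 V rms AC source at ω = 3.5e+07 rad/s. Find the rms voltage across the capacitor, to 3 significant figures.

X_L = ωL = 700 Ω
X_C = 1/(ωC) = 1040 Ω
Net reactance X = X_L − X_C = -343 Ω
Z = − j343 Ω
|Z| = √(0² + 343²) = 343 Ω
I = V/|Z| = 5.54 mA
V_C = I·|Z_C| = 0.00554 × 1040 = 5.78 V

5.78 V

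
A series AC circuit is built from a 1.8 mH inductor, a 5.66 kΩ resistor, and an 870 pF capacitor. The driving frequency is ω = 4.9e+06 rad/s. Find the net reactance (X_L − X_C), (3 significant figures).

8590 Ω

X_L = ωL = 8820 Ω
X_C = 1/(ωC) = 235 Ω
X = 8820 − 235 = 8590 Ω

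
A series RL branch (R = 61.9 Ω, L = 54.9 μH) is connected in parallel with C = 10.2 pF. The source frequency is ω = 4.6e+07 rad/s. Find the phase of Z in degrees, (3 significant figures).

-82.5°

X_L = ωL = 2530 Ω
X_C = 1/(ωC) = 2130 Ω
Branch 1 (R+jX_L): Z₁ = 61.9 + j2530 Ω, |Z₁| = 2530 Ω
Branch 2 (−jX_C): Z₂ = −j2130 Ω
Parallel: Z = Z₁Z₂/(Z₁+Z₂), |Z| = 13500 Ω, ∠Z = -82.5°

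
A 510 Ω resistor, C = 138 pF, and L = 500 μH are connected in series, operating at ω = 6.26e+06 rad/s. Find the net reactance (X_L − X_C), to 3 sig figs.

X_L = ωL = 3130 Ω
X_C = 1/(ωC) = 1160 Ω
X = 3130 − 1160 = 1970 Ω

1970 Ω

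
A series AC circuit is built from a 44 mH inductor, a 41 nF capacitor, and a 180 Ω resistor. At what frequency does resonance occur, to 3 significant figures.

ω₀ = 1/√(LC) = 1/√(0.044 × 4.1e-08) = 23540 rad/s
f₀ = ω₀/(2π) = 3.75 kHz

3.75 kHz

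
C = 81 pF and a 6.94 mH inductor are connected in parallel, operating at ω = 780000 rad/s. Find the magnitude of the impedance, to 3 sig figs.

X_L = ωL = 5410 Ω
X_C = 1/(ωC) = 15800 Ω
Parallel: admittances add. Y = 1/(jωL) + jωC
Y = (0 − j0.000122) S
|Y| = 0.000122 S → |Z| = 1/|Y| = 8230 Ω, ∠Z = −∠Y = 90.0°

8230 Ω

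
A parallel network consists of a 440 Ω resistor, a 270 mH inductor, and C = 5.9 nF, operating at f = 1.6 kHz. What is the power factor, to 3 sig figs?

ω = 2πf = 10050 rad/s
X_L = ωL = 2710 Ω
X_C = 1/(ωC) = 16900 Ω
Parallel: admittances add. Y = 1/R + 1/(jωL) + jωC
Y = (0.00227 − j0.000309) S
|Y| = 0.00229 S → |Z| = 1/|Y| = 436 Ω, ∠Z = −∠Y = 7.74°
cos φ = cos(7.74°) = 0.991

0.991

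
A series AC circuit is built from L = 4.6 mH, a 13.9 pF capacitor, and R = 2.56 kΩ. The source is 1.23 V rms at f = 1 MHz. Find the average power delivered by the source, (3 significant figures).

12.4 μW

ω = 2πf = 6.283e+06 rad/s
X_L = ωL = 28900 Ω
X_C = 1/(ωC) = 11400 Ω
Net reactance X = X_L − X_C = 17500 Ω
Z = 2560 + j17500 Ω
|Z| = √(2560² + 17500²) = 17600 Ω
∠Z = arctan(17500/2560) = 81.7°
I = V/|Z| = 69.7 μA
P = VI cos φ = 1.23 × 6.97e-05 × cos(81.7°) = 12.4 μW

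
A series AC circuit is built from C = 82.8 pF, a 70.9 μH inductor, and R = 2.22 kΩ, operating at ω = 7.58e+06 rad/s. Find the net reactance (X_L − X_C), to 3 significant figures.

X_L = ωL = 537 Ω
X_C = 1/(ωC) = 1590 Ω
X = 537 − 1590 = -1060 Ω

-1060 Ω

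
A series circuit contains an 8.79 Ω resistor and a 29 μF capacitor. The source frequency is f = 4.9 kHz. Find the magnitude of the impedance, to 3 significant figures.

ω = 2πf = 30790 rad/s
X_C = 1/(ωC) = 1.12 Ω
Z = 8.79 − j1.12 Ω
|Z| = √(8.79² + 1.12²) = 8.86 Ω

8.86 Ω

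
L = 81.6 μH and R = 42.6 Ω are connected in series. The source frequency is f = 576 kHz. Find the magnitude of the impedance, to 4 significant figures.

ω = 2πf = 3.619e+06 rad/s
X_L = ωL = 295.3 Ω
Z = 42.60 + j295.3 Ω
|Z| = √(42.60² + 295.3²) = 298.4 Ω

298.4 Ω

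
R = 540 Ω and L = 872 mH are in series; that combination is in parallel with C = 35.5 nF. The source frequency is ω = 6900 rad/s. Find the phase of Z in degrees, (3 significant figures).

X_L = ωL = 6020 Ω
X_C = 1/(ωC) = 4080 Ω
Branch 1 (R+jX_L): Z₁ = 540 + j6020 Ω, |Z₁| = 6040 Ω
Branch 2 (−jX_C): Z₂ = −j4080 Ω
Parallel: Z = Z₁Z₂/(Z₁+Z₂), |Z| = 12300 Ω, ∠Z = -79.5°

-79.5°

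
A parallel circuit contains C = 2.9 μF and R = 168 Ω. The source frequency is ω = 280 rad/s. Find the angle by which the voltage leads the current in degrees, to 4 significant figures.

X_C = 1/(ωC) = 1232 Ω
Parallel: admittances add. Y = 1/R + jωC
Y = (0.005952 + j0.0008120) S
|Y| = 0.006008 S → |Z| = 1/|Y| = 166.5 Ω, ∠Z = −∠Y = -7.768°

-7.768°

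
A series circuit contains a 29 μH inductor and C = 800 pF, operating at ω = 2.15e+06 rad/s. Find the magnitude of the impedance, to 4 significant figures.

X_L = ωL = 62.35 Ω
X_C = 1/(ωC) = 581.4 Ω
Net reactance X = X_L − X_C = -519.0 Ω
Z = − j519.0 Ω
|Z| = √(0² + 519.0²) = 519.0 Ω

519.0 Ω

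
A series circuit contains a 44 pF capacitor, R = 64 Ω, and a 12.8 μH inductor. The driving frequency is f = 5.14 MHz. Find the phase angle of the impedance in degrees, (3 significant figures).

ω = 2πf = 3.23e+07 rad/s
X_L = ωL = 413 Ω
X_C = 1/(ωC) = 704 Ω
Net reactance X = X_L − X_C = -290 Ω
Z = 64.0 − j290 Ω
|Z| = √(64.0² + 290²) = 297 Ω
∠Z = arctan(-290/64.0) = -77.6°

-77.6°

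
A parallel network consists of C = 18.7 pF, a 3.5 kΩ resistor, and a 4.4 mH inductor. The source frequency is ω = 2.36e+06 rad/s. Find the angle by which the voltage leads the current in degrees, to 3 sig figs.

10.3°

X_L = ωL = 10400 Ω
X_C = 1/(ωC) = 22700 Ω
Parallel: admittances add. Y = 1/R + 1/(jωL) + jωC
Y = (0.000286 − j5.22e-05) S
|Y| = 0.000290 S → |Z| = 1/|Y| = 3440 Ω, ∠Z = −∠Y = 10.3°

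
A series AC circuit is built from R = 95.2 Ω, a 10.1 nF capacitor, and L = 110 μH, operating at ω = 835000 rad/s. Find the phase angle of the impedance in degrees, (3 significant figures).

-15.7°

X_L = ωL = 91.9 Ω
X_C = 1/(ωC) = 119 Ω
Net reactance X = X_L − X_C = -26.7 Ω
Z = 95.2 − j26.7 Ω
|Z| = √(95.2² + 26.7²) = 98.9 Ω
∠Z = arctan(-26.7/95.2) = -15.7°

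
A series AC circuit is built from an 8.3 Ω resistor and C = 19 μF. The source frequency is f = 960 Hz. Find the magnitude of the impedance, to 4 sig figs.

ω = 2πf = 6032 rad/s
X_C = 1/(ωC) = 8.726 Ω
Z = 8.300 − j8.726 Ω
|Z| = √(8.300² + 8.726²) = 12.04 Ω

12.04 Ω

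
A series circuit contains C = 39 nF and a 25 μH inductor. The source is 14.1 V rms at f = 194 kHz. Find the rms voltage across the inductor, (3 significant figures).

ω = 2πf = 1.219e+06 rad/s
X_L = ωL = 30.5 Ω
X_C = 1/(ωC) = 21.0 Ω
Net reactance X = X_L − X_C = 9.44 Ω
Z = j9.44 Ω
|Z| = √(0² + 9.44²) = 9.44 Ω
I = V/|Z| = 1.49 A
V_L = I·|Z_L| = 1.49 × 30.5 = 45.5 V

45.5 V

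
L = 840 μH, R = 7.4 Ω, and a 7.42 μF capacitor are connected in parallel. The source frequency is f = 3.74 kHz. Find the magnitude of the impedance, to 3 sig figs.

5.46 Ω

ω = 2πf = 23500 rad/s
X_L = ωL = 19.7 Ω
X_C = 1/(ωC) = 5.74 Ω
Parallel: admittances add. Y = 1/R + 1/(jωL) + jωC
Y = (0.135 + j0.124) S
|Y| = 0.183 S → |Z| = 1/|Y| = 5.46 Ω, ∠Z = −∠Y = -42.5°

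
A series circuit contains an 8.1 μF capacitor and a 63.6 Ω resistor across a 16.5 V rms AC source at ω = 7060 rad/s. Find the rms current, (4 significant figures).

X_C = 1/(ωC) = 17.49 Ω
Z = 63.60 − j17.49 Ω
|Z| = √(63.60² + 17.49²) = 65.96 Ω
I = V/|Z| = 16.5/65.96 = 250.2 mA

250.2 mA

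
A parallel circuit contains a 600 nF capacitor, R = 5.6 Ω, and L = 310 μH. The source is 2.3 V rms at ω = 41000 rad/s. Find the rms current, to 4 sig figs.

429.1 mA

X_L = ωL = 12.71 Ω
X_C = 1/(ωC) = 40.65 Ω
Parallel: admittances add. Y = 1/R + 1/(jωL) + jωC
Y = (0.1786 − j0.05408) S
|Y| = 0.1866 S → |Z| = 1/|Y| = 5.360 Ω, ∠Z = −∠Y = 16.85°
I = V/|Z| = 2.3/5.360 = 429.1 mA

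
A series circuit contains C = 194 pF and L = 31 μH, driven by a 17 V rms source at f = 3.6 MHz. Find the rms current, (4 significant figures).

35.92 mA

ω = 2πf = 2.262e+07 rad/s
X_L = ωL = 701.2 Ω
X_C = 1/(ωC) = 227.9 Ω
Net reactance X = X_L − X_C = 473.3 Ω
Z = j473.3 Ω
|Z| = √(0² + 473.3²) = 473.3 Ω
I = V/|Z| = 17/473.3 = 35.92 mA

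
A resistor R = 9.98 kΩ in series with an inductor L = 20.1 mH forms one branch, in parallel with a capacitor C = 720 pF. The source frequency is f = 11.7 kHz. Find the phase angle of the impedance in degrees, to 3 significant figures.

-21.4°

ω = 2πf = 73510 rad/s
X_L = ωL = 1480 Ω
X_C = 1/(ωC) = 18900 Ω
Branch 1 (R+jX_L): Z₁ = 9980 + j1480 Ω, |Z₁| = 10100 Ω
Branch 2 (−jX_C): Z₂ = −j18900 Ω
Parallel: Z = Z₁Z₂/(Z₁+Z₂), |Z| = 9500 Ω, ∠Z = -21.4°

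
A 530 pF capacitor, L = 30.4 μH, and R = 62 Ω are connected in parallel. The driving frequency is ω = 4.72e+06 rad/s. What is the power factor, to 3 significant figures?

X_L = ωL = 143 Ω
X_C = 1/(ωC) = 400 Ω
Parallel: admittances add. Y = 1/R + 1/(jωL) + jωC
Y = (0.0161 − j0.00447) S
|Y| = 0.0167 S → |Z| = 1/|Y| = 59.8 Ω, ∠Z = −∠Y = 15.5°
cos φ = cos(15.5°) = 0.964

0.964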